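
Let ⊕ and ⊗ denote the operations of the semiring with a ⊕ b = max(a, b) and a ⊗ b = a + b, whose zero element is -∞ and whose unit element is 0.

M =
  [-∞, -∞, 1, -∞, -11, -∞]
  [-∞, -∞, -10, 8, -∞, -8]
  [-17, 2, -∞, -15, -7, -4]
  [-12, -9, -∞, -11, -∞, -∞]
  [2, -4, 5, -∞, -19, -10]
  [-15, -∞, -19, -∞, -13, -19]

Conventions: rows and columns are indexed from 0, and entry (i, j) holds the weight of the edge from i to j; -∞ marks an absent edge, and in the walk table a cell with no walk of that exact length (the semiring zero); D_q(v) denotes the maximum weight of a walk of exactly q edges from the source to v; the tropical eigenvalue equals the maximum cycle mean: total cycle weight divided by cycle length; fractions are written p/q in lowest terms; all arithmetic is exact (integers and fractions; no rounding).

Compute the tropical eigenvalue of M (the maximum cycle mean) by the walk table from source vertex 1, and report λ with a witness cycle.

q=0: [-∞, 0, -∞, -∞, -∞, -∞]
q=1: [-∞, -∞, -10, 8, -∞, -8]
q=2: [-4, -1, -27, -3, -17, -14]
q=3: [-15, -12, -3, 7, -15, -9]
q=4: [-5, -1, -10, -4, -10, -7]
q=5: [-8, -8, -4, 7, -16, -9]
q=6: [-5, -2, -7, 0, -11, -8]
Optimal cycle mean attained by: cycle 0->2->1->3->0, total 1 + 2 + 8 + (-12), length 4.
Answer: λ = -1/4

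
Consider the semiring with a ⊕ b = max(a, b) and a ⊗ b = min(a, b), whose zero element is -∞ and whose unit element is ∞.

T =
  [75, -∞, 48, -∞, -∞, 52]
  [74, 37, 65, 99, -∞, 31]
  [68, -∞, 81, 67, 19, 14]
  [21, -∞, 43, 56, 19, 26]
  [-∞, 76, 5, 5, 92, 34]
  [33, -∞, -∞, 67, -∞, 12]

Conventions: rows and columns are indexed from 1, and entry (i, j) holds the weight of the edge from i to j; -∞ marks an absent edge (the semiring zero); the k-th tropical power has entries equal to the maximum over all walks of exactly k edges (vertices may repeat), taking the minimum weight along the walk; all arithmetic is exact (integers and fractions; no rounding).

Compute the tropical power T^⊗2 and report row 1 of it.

T^⊗2:
  [75, -∞, 48, 52, 19, 52]
  [74, 37, 65, 65, 19, 52]
  [68, 19, 81, 67, 19, 52]
  [43, 19, 43, 56, 19, 26]
  [74, 76, 65, 76, 92, 34]
  [33, -∞, 43, 56, 19, 33]
Answer: row 1 of T^⊗2 = [75, -∞, 48, 52, 19, 52]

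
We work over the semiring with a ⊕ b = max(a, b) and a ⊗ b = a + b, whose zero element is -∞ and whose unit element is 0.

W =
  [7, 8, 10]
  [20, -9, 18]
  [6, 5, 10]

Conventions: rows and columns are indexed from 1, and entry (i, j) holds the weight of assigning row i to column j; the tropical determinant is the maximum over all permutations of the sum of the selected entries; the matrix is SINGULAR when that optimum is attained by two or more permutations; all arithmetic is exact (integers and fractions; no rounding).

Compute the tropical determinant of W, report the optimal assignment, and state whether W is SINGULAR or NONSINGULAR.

σ = (1, 2, 3): 7 + (-9) + 10 = 8
σ = (1, 3, 2): 7 + 18 + 5 = 30
σ = (2, 1, 3): 8 + 20 + 10 = 38
σ = (2, 3, 1): 8 + 18 + 6 = 32
σ = (3, 1, 2): 10 + 20 + 5 = 35
σ = (3, 2, 1): 10 + (-9) + 6 = 7
Optimal value attained by: σ = (2, 1, 3).
Answer: det⊕(W) = 38; verdict: NONSINGULAR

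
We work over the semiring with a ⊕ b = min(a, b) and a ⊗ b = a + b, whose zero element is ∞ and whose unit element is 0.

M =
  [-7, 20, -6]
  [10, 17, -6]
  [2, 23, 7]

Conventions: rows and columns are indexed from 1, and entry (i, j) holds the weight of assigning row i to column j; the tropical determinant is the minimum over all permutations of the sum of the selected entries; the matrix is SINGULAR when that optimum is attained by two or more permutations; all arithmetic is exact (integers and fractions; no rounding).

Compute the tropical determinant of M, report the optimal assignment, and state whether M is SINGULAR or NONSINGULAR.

σ = (1, 2, 3): (-7) + 17 + 7 = 17
σ = (1, 3, 2): (-7) + (-6) + 23 = 10
σ = (2, 1, 3): 20 + 10 + 7 = 37
σ = (2, 3, 1): 20 + (-6) + 2 = 16
σ = (3, 1, 2): (-6) + 10 + 23 = 27
σ = (3, 2, 1): (-6) + 17 + 2 = 13
Optimal value attained by: σ = (1, 3, 2).
Answer: det⊕(M) = 10; verdict: NONSINGULAR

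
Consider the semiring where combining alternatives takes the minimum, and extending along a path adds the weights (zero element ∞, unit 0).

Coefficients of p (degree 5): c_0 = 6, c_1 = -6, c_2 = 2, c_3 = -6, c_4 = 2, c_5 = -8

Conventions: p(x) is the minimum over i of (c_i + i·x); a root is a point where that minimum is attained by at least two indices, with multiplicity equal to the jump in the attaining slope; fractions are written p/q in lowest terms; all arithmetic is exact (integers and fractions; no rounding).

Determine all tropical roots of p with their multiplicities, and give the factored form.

hull edge (i=0, c=6) to (i=1, c=-6): slope -12, span 1
hull edge (i=1, c=-6) to (i=5, c=-8): slope -1/2, span 4
Factored form: p(x) = -8 ⊗ (x ⊕ 1/2) ⊗ (x ⊕ 1/2) ⊗ (x ⊕ 1/2) ⊗ (x ⊕ 1/2) ⊗ (x ⊕ 12)
Answer: roots = 1/2 (mult 4), 12 (mult 1)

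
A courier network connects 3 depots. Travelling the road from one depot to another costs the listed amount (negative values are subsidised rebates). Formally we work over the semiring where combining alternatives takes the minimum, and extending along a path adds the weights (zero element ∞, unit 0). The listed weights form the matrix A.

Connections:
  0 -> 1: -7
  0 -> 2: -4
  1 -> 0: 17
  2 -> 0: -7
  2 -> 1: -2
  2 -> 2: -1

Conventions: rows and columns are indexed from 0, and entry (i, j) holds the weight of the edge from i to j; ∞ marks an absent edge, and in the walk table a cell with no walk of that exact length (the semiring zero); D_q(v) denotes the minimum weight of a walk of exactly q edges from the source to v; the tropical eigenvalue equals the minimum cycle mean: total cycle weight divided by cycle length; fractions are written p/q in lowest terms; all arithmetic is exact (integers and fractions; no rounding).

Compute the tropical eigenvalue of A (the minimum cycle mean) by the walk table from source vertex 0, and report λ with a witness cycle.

q=0: [0, ∞, ∞]
q=1: [∞, -7, -4]
q=2: [-11, -6, -5]
q=3: [-12, -18, -15]
Optimal cycle mean attained by: cycle 0->2->0, total (-4) + (-7), length 2.
Answer: λ = -11/2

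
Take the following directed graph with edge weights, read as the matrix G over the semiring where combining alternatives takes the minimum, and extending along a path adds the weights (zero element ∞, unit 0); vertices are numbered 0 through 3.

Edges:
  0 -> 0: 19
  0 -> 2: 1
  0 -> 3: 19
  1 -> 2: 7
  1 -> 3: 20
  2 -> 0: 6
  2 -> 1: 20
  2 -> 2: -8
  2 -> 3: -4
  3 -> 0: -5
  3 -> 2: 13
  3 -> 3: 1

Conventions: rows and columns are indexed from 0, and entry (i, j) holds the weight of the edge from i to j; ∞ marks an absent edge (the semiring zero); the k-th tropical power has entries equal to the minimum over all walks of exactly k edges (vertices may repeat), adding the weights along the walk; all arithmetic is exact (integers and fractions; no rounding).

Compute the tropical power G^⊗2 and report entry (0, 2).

G^⊗2:
  [7, 21, -7, -3]
  [13, 27, -1, 3]
  [-9, 12, -16, -12]
  [-4, 33, -4, 2]
Key observation: the optimum is the walk 0->2->2, with weight 1 + (-8) = -7.
Optimal value attained by: walk 0->2->2.
Answer: (G^⊗2)[0][2] = -7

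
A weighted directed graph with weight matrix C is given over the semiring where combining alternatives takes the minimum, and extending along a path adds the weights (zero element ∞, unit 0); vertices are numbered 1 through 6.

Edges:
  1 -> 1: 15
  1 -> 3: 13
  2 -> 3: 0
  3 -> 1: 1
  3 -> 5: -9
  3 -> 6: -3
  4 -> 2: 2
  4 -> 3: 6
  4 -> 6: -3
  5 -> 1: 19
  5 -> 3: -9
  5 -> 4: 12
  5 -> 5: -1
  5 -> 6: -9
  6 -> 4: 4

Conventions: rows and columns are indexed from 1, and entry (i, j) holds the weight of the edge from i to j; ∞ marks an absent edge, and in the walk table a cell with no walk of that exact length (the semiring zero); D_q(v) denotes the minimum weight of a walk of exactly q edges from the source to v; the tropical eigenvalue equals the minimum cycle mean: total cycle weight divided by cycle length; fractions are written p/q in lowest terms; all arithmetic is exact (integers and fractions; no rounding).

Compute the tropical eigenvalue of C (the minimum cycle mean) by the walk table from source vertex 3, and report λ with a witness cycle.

q=0: [∞, ∞, 0, ∞, ∞, ∞]
q=1: [1, ∞, ∞, ∞, -9, -3]
q=2: [10, ∞, -18, 1, -10, -18]
q=3: [-17, 3, -19, -14, -27, -21]
q=4: [-18, -12, -36, -17, -28, -36]
q=5: [-35, -15, -37, -32, -45, -39]
q=6: [-36, -30, -54, -35, -46, -54]
Optimal cycle mean attained by: cycle 3->5->3, total (-9) + (-9), length 2.
Answer: λ = -9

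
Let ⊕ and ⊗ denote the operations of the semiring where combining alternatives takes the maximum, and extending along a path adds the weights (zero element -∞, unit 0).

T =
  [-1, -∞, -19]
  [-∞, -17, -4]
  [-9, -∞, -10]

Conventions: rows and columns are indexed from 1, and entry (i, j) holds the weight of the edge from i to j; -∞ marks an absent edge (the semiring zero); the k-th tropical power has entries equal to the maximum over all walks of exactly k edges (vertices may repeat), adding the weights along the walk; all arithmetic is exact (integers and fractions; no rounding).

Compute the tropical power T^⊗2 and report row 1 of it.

T^⊗2:
  [-2, -∞, -20]
  [-13, -34, -14]
  [-10, -∞, -20]
Answer: row 1 of T^⊗2 = [-2, -∞, -20]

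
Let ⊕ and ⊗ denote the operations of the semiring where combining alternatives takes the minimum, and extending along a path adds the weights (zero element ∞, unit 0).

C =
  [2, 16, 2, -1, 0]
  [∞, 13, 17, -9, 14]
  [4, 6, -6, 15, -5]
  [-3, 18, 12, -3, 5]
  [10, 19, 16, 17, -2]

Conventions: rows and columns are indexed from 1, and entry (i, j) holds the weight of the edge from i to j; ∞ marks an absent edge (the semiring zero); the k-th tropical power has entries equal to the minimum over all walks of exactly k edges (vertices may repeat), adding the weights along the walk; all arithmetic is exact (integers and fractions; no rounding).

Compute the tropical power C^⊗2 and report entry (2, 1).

C^⊗2:
  [-4, 8, -4, -4, -3]
  [-12, 9, 3, -12, -4]
  [-2, 0, -12, -3, -11]
  [-6, 13, -1, -6, -3]
  [8, 17, 10, 9, -4]
Key observation: the optimum is the walk 2->4->1, with weight (-9) + (-3) = -12.
Optimal value attained by: walk 2->4->1.
Answer: (C^⊗2)[2][1] = -12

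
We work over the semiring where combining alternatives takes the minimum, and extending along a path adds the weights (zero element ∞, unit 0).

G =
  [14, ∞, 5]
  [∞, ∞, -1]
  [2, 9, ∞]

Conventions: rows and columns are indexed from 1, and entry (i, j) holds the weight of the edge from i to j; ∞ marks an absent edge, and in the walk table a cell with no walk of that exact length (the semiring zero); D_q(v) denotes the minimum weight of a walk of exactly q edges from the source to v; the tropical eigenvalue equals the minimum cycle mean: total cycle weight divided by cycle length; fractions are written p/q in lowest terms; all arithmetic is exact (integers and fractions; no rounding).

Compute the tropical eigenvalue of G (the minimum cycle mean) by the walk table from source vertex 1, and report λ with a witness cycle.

q=0: [0, ∞, ∞]
q=1: [14, ∞, 5]
q=2: [7, 14, 19]
q=3: [21, 28, 12]
Optimal cycle mean attained by: cycle 1->3->1, total 5 + 2, length 2.
Answer: λ = 7/2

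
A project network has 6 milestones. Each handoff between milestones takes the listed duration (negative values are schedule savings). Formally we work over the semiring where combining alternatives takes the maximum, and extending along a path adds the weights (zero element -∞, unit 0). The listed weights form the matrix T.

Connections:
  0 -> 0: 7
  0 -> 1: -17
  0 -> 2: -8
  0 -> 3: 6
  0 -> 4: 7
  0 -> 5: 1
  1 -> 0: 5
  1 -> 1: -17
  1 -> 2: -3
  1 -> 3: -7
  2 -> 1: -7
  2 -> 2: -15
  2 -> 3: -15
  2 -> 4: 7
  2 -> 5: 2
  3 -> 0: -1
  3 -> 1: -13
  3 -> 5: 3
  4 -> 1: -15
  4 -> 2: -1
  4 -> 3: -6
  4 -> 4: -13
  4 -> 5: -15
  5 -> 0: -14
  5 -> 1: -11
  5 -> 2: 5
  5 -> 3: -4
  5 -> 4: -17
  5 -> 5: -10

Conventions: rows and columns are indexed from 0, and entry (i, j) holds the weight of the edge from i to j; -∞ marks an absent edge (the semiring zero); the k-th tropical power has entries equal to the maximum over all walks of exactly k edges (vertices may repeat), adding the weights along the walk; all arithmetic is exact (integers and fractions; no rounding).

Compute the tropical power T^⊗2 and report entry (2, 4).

T^⊗2:
  [14, -7, 6, 13, 14, 9]
  [12, -10, -3, 11, 12, 6]
  [-2, -8, 7, 1, -6, -8]
  [6, -8, 8, 5, 6, 0]
  [-7, -8, -10, -16, 6, 1]
  [-5, -2, -5, -8, 12, 7]
Key observation: the optimum is the walk 2->4->4, with weight 7 + (-13) = -6.
Optimal value attained by: walk 2->4->4.
Answer: (T^⊗2)[2][4] = -6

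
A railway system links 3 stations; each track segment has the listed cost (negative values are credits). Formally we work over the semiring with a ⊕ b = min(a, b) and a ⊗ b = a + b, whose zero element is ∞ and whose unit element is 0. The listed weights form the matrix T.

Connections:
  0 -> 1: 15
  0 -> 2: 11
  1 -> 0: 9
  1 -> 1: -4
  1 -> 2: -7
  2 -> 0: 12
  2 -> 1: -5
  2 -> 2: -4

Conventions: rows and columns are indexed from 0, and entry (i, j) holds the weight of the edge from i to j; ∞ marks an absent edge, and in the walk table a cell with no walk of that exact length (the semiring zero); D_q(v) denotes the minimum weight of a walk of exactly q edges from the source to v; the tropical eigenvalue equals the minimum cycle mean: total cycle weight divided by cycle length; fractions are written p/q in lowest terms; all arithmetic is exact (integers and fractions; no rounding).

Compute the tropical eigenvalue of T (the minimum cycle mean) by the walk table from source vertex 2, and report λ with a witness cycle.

q=0: [∞, ∞, 0]
q=1: [12, -5, -4]
q=2: [4, -9, -12]
q=3: [0, -17, -16]
Optimal cycle mean attained by: cycle 1->2->1, total (-7) + (-5), length 2.
Answer: λ = -6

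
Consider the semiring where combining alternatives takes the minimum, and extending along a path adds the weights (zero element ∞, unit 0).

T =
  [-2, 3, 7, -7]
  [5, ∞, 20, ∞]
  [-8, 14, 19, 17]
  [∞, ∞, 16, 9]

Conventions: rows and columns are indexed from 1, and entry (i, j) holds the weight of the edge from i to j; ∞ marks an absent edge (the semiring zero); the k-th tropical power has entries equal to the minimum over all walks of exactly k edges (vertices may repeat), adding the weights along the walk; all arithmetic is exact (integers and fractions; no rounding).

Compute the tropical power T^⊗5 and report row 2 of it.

T^⊗2:
  [-4, 1, 5, -9]
  [3, 8, 12, -2]
  [-10, -5, -1, -15]
  [8, 30, 25, 18]
T^⊗3:
  [-6, -1, 3, -11]
  [1, 6, 10, -4]
  [-12, -7, -3, -17]
  [6, 11, 15, 1]
T^⊗4:
  [-8, -3, 1, -13]
  [-1, 4, 8, -6]
  [-14, -9, -5, -19]
  [4, 9, 13, -1]
T^⊗5:
  [-10, -5, -1, -15]
  [-3, 2, 6, -8]
  [-16, -11, -7, -21]
  [2, 7, 11, -3]
Answer: row 2 of T^⊗5 = [-3, 2, 6, -8]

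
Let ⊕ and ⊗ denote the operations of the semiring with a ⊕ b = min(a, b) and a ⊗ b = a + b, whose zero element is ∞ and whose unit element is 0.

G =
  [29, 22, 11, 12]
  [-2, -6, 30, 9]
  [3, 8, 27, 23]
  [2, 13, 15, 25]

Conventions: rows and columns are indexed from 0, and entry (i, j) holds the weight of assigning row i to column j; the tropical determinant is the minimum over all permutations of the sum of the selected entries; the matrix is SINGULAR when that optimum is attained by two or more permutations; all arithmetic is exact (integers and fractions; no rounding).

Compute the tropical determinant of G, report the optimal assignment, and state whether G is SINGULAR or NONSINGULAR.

σ = (0, 1, 2, 3): 29 + (-6) + 27 + 25 = 75
σ = (0, 1, 3, 2): 29 + (-6) + 23 + 15 = 61
σ = (0, 2, 1, 3): 29 + 30 + 8 + 25 = 92
σ = (0, 2, 3, 1): 29 + 30 + 23 + 13 = 95
σ = (0, 3, 1, 2): 29 + 9 + 8 + 15 = 61
σ = (0, 3, 2, 1): 29 + 9 + 27 + 13 = 78
σ = (1, 0, 2, 3): 22 + (-2) + 27 + 25 = 72
σ = (1, 0, 3, 2): 22 + (-2) + 23 + 15 = 58
σ = (1, 2, 0, 3): 22 + 30 + 3 + 25 = 80
σ = (1, 2, 3, 0): 22 + 30 + 23 + 2 = 77
σ = (1, 3, 0, 2): 22 + 9 + 3 + 15 = 49
σ = (1, 3, 2, 0): 22 + 9 + 27 + 2 = 60
σ = (2, 0, 1, 3): 11 + (-2) + 8 + 25 = 42
σ = (2, 0, 3, 1): 11 + (-2) + 23 + 13 = 45
σ = (2, 1, 0, 3): 11 + (-6) + 3 + 25 = 33
σ = (2, 1, 3, 0): 11 + (-6) + 23 + 2 = 30
σ = (2, 3, 0, 1): 11 + 9 + 3 + 13 = 36
σ = (2, 3, 1, 0): 11 + 9 + 8 + 2 = 30
σ = (3, 0, 1, 2): 12 + (-2) + 8 + 15 = 33
σ = (3, 0, 2, 1): 12 + (-2) + 27 + 13 = 50
σ = (3, 1, 0, 2): 12 + (-6) + 3 + 15 = 24
σ = (3, 1, 2, 0): 12 + (-6) + 27 + 2 = 35
σ = (3, 2, 0, 1): 12 + 30 + 3 + 13 = 58
σ = (3, 2, 1, 0): 12 + 30 + 8 + 2 = 52
Optimal value attained by: σ = (3, 1, 0, 2).
Answer: det⊕(G) = 24; verdict: NONSINGULAR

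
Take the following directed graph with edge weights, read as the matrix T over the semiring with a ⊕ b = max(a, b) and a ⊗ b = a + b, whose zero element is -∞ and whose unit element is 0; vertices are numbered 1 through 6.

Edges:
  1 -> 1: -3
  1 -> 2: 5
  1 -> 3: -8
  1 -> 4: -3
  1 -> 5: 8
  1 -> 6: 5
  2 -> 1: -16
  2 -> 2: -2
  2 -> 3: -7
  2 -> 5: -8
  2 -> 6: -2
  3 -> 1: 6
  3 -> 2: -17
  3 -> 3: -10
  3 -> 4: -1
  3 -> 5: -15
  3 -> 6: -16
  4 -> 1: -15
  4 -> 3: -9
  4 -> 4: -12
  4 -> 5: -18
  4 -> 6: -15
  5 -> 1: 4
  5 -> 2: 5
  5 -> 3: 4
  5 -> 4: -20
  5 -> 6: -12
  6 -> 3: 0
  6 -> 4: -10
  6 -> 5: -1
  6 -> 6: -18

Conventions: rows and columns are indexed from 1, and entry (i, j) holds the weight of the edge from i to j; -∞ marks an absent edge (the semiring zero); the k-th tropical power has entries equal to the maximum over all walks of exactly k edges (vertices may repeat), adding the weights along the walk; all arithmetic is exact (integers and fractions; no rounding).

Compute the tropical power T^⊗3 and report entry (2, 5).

T^⊗2:
  [12, 13, 12, -5, 5, 3]
  [-1, -3, -2, -8, -3, -4]
  [3, 11, -2, 3, 14, 11]
  [-3, -10, -14, -10, -7, -10]
  [10, 9, -2, 3, 12, 9]
  [6, 4, 3, -1, -15, -13]
T^⊗3:
  [18, 17, 9, 11, 20, 17]
  [4, 4, 1, -3, 7, 4]
  [18, 19, 18, 1, 11, 9]
  [-3, 2, -3, -6, 5, 2]
  [16, 17, 16, 7, 18, 15]
  [9, 11, -2, 3, 14, 11]
Key observation: the optimum is the walk 2->3->1->5, with weight (-7) + 6 + 8 = 7.
Optimal value attained by: walk 2->3->1->5.
Answer: (T^⊗3)[2][5] = 7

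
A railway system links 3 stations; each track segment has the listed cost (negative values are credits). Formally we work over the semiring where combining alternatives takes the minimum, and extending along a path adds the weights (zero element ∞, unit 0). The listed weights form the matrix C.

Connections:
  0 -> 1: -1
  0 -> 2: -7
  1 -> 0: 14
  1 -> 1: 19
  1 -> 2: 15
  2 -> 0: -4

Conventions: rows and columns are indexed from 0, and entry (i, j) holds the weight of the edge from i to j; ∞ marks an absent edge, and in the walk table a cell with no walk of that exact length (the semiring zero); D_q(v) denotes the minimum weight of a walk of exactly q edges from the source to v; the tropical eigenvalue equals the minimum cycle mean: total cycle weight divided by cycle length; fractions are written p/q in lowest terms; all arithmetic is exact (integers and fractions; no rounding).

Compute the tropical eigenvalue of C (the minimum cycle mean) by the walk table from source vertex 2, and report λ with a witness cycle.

q=0: [∞, ∞, 0]
q=1: [-4, ∞, ∞]
q=2: [∞, -5, -11]
q=3: [-15, 14, 10]
Optimal cycle mean attained by: cycle 0->2->0, total (-7) + (-4), length 2.
Answer: λ = -11/2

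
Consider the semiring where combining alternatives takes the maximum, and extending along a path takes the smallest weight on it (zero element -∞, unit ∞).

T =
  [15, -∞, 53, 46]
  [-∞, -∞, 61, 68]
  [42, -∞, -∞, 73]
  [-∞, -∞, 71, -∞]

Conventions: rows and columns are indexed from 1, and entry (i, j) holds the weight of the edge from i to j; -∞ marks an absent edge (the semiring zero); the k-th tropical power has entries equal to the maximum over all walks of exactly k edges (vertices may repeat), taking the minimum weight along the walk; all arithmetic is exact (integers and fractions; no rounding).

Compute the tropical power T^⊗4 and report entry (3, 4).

T^⊗2:
  [42, -∞, 46, 53]
  [42, -∞, 68, 61]
  [15, -∞, 71, 42]
  [42, -∞, -∞, 71]
T^⊗3:
  [42, -∞, 53, 46]
  [42, -∞, 61, 68]
  [42, -∞, 42, 71]
  [15, -∞, 71, 42]
T^⊗4:
  [42, -∞, 46, 53]
  [42, -∞, 68, 61]
  [42, -∞, 71, 42]
  [42, -∞, 42, 71]
Key observation: the optimum is the walk 3->1->4->3->4, with weight 42 min 46 min 71 min 73 = 42.
Optimal value attained by: walk 3->1->4->3->4.
Answer: (T^⊗4)[3][4] = 42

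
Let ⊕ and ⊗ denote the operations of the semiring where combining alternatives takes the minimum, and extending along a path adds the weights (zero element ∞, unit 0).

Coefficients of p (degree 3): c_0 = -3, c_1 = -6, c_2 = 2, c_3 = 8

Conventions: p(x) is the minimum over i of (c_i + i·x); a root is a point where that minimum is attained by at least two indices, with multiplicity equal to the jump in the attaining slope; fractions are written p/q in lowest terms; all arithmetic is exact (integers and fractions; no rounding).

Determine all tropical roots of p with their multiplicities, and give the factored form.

hull edge (i=0, c=-3) to (i=1, c=-6): slope -3, span 1
hull edge (i=1, c=-6) to (i=3, c=8): slope 7, span 2
Factored form: p(x) = 8 ⊗ (x ⊕ (-7)) ⊗ (x ⊕ (-7)) ⊗ (x ⊕ 3)
Answer: roots = -7 (mult 2), 3 (mult 1)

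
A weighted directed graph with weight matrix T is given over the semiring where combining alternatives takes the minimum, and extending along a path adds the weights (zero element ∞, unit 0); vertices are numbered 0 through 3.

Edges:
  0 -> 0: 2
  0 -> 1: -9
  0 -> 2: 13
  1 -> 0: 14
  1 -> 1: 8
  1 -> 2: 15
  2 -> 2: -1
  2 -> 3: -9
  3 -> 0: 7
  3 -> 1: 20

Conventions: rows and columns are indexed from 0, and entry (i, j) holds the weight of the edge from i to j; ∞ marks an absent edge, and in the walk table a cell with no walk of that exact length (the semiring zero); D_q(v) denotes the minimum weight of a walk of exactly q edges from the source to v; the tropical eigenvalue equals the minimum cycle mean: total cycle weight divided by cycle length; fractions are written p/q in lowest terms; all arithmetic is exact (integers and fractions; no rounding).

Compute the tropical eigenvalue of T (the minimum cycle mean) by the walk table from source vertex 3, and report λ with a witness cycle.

q=0: [∞, ∞, ∞, 0]
q=1: [7, 20, ∞, ∞]
q=2: [9, -2, 20, ∞]
q=3: [11, 0, 13, 11]
q=4: [13, 2, 12, 4]
Optimal cycle mean attained by: cycle 2->2, total (-1), length 1.
Answer: λ = -1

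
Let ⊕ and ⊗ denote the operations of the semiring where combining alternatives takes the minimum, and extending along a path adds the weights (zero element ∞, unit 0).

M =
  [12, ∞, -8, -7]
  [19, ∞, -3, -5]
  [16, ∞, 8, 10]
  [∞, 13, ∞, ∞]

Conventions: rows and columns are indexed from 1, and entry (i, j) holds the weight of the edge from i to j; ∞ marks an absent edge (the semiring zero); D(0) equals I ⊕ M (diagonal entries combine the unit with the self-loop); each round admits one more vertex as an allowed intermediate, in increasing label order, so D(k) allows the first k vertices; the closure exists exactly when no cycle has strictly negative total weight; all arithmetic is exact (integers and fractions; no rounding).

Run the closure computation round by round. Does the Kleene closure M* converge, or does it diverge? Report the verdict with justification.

D(0):
  [0, ∞, -8, -7]
  [19, 0, -3, -5]
  [16, ∞, 0, 10]
  [∞, 13, ∞, 0]
D(1):
  [0, ∞, -8, -7]
  [19, 0, -3, -5]
  [16, ∞, 0, 9]
  [∞, 13, ∞, 0]
D(2):
  [0, ∞, -8, -7]
  [19, 0, -3, -5]
  [16, ∞, 0, 9]
  [32, 13, 10, 0]
D(3):
  [0, ∞, -8, -7]
  [13, 0, -3, -5]
  [16, ∞, 0, 9]
  [26, 13, 10, 0]
D(4):
  [0, 6, -8, -7]
  [13, 0, -3, -5]
  [16, 22, 0, 9]
  [26, 13, 10, 0]
Key observation: every diagonal entry stays at the unit through all rounds, so no improving cycle exists.
Answer: CONVERGES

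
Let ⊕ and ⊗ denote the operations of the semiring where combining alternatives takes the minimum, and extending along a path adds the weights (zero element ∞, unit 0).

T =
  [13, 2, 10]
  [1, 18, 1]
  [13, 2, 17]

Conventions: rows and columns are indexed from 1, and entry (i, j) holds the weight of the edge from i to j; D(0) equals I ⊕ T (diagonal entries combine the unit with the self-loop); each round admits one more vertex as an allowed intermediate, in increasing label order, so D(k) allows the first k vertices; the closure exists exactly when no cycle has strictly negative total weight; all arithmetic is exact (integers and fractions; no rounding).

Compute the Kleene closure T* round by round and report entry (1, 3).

D(0):
  [0, 2, 10]
  [1, 0, 1]
  [13, 2, 0]
D(1):
  [0, 2, 10]
  [1, 0, 1]
  [13, 2, 0]
D(2):
  [0, 2, 3]
  [1, 0, 1]
  [3, 2, 0]
D(3):
  [0, 2, 3]
  [1, 0, 1]
  [3, 2, 0]
Answer: T*[1][3] = 3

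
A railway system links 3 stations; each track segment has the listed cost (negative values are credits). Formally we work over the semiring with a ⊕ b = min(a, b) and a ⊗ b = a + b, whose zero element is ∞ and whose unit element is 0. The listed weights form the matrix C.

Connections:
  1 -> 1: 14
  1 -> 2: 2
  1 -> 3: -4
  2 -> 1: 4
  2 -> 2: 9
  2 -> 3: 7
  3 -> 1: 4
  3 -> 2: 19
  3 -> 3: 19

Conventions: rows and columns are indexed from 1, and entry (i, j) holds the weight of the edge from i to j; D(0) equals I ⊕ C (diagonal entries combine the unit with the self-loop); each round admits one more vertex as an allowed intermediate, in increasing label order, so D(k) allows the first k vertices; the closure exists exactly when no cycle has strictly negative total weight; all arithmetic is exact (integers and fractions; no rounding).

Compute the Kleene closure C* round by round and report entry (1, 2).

D(0):
  [0, 2, -4]
  [4, 0, 7]
  [4, 19, 0]
D(1):
  [0, 2, -4]
  [4, 0, 0]
  [4, 6, 0]
D(2):
  [0, 2, -4]
  [4, 0, 0]
  [4, 6, 0]
D(3):
  [0, 2, -4]
  [4, 0, 0]
  [4, 6, 0]
Answer: C*[1][2] = 2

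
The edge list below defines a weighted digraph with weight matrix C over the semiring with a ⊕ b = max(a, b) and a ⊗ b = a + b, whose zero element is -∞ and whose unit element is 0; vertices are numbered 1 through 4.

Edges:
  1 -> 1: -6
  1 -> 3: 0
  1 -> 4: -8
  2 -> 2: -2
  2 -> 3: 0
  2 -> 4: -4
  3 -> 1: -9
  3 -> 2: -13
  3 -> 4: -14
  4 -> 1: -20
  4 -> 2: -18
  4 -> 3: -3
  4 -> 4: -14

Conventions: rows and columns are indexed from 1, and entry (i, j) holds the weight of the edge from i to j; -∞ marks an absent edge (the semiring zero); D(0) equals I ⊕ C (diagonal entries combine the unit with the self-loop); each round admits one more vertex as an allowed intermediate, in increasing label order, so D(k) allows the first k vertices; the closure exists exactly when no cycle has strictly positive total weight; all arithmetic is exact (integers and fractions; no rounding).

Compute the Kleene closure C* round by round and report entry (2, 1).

D(0):
  [0, -∞, 0, -8]
  [-∞, 0, 0, -4]
  [-9, -13, 0, -14]
  [-20, -18, -3, 0]
D(1):
  [0, -∞, 0, -8]
  [-∞, 0, 0, -4]
  [-9, -13, 0, -14]
  [-20, -18, -3, 0]
D(2):
  [0, -∞, 0, -8]
  [-∞, 0, 0, -4]
  [-9, -13, 0, -14]
  [-20, -18, -3, 0]
D(3):
  [0, -13, 0, -8]
  [-9, 0, 0, -4]
  [-9, -13, 0, -14]
  [-12, -16, -3, 0]
D(4):
  [0, -13, 0, -8]
  [-9, 0, 0, -4]
  [-9, -13, 0, -14]
  [-12, -16, -3, 0]
Answer: C*[2][1] = -9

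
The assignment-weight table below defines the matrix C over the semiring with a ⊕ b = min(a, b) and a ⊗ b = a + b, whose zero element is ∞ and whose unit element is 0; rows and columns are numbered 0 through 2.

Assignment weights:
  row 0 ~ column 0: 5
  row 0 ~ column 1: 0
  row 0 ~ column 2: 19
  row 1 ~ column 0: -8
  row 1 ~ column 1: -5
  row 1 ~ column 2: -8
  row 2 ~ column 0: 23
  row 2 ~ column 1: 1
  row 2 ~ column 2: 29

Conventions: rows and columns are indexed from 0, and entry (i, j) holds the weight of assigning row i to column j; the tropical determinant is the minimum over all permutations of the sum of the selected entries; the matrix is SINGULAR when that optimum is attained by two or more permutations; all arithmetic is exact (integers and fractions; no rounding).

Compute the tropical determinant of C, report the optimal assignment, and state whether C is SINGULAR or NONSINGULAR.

σ = (0, 1, 2): 5 + (-5) + 29 = 29
σ = (0, 2, 1): 5 + (-8) + 1 = -2
σ = (1, 0, 2): 0 + (-8) + 29 = 21
σ = (1, 2, 0): 0 + (-8) + 23 = 15
σ = (2, 0, 1): 19 + (-8) + 1 = 12
σ = (2, 1, 0): 19 + (-5) + 23 = 37
Optimal value attained by: σ = (0, 2, 1).
Answer: det⊕(C) = -2; verdict: NONSINGULAR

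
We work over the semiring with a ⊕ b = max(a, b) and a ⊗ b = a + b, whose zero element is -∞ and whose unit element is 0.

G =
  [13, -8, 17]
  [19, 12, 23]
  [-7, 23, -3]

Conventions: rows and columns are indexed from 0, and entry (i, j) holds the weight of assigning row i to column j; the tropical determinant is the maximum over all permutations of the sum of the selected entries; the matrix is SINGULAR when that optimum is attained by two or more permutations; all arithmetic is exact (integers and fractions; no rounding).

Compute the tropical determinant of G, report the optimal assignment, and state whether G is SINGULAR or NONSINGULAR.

σ = (0, 1, 2): 13 + 12 + (-3) = 22
σ = (0, 2, 1): 13 + 23 + 23 = 59
σ = (1, 0, 2): (-8) + 19 + (-3) = 8
σ = (1, 2, 0): (-8) + 23 + (-7) = 8
σ = (2, 0, 1): 17 + 19 + 23 = 59
σ = (2, 1, 0): 17 + 12 + (-7) = 22
Optimal value attained by: σ = (0, 2, 1).
Answer: det⊕(G) = 59; verdict: SINGULAR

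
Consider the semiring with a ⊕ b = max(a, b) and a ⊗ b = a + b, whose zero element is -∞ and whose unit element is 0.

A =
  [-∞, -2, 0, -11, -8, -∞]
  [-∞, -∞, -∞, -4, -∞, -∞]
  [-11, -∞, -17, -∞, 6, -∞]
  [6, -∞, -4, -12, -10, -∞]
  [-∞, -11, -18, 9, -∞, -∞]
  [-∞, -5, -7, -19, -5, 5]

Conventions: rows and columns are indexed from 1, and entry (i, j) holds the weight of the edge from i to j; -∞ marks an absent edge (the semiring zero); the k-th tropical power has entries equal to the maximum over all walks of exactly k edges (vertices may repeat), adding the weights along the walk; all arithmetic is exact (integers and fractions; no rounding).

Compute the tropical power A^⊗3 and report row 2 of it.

A^⊗2:
  [-5, -19, -15, 1, 6, -∞]
  [2, -∞, -8, -16, -14, -∞]
  [-28, -5, -11, 15, -11, -∞]
  [-6, 4, 6, -1, 2, -∞]
  [15, -∞, 5, -3, -1, -∞]
  [-13, 0, -2, 4, 0, 10]
A^⊗3:
  [7, -5, -3, 15, -9, -∞]
  [-10, 0, 2, -5, -2, -∞]
  [21, -22, 11, 3, 5, -∞]
  [5, -8, -5, 11, 12, -∞]
  [3, 13, 15, 8, 11, -∞]
  [10, 5, 3, 9, 5, 15]
Answer: row 2 of A^⊗3 = [-10, 0, 2, -5, -2, -∞]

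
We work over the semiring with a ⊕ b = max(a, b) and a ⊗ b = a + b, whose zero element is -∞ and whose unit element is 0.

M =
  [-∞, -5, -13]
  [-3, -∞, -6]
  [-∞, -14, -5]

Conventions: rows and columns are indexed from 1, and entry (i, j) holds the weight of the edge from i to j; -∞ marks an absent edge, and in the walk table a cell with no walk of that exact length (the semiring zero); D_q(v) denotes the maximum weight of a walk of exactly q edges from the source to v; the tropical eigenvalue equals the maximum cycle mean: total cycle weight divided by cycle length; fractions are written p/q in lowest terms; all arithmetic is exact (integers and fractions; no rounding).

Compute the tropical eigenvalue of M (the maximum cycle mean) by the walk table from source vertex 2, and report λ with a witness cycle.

q=0: [-∞, 0, -∞]
q=1: [-3, -∞, -6]
q=2: [-∞, -8, -11]
q=3: [-11, -25, -14]
Optimal cycle mean attained by: cycle 1->2->1, total (-5) + (-3), length 2.
Answer: λ = -4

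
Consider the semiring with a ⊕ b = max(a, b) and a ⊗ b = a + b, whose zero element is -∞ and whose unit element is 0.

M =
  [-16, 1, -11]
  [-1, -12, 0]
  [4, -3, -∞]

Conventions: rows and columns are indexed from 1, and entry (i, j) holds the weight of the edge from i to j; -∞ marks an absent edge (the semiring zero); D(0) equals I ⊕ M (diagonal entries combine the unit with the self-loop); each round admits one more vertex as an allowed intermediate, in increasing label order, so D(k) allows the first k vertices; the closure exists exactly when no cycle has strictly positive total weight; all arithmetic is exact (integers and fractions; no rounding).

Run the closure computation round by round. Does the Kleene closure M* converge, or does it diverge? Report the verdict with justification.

D(0):
  [0, 1, -11]
  [-1, 0, 0]
  [4, -3, 0]
D(1):
  [0, 1, -11]
  [-1, 0, 0]
  [4, 5, 0]
Detection: at round 2, diagonal entry (3, 3) turns strictly positive.
Key observation: the cycle 3->1->2->3 has total weight 4 + 1 + 0, which is strictly positive.
Answer: DIVERGES — positive cycle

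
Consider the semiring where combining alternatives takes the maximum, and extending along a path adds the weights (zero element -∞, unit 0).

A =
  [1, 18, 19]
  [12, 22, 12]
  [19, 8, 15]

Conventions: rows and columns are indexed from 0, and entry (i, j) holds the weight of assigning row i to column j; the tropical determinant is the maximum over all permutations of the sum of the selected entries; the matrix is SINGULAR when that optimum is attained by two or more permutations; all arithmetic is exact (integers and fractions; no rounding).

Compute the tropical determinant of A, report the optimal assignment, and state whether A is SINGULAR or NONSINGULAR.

σ = (0, 1, 2): 1 + 22 + 15 = 38
σ = (0, 2, 1): 1 + 12 + 8 = 21
σ = (1, 0, 2): 18 + 12 + 15 = 45
σ = (1, 2, 0): 18 + 12 + 19 = 49
σ = (2, 0, 1): 19 + 12 + 8 = 39
σ = (2, 1, 0): 19 + 22 + 19 = 60
Optimal value attained by: σ = (2, 1, 0).
Answer: det⊕(A) = 60; verdict: NONSINGULAR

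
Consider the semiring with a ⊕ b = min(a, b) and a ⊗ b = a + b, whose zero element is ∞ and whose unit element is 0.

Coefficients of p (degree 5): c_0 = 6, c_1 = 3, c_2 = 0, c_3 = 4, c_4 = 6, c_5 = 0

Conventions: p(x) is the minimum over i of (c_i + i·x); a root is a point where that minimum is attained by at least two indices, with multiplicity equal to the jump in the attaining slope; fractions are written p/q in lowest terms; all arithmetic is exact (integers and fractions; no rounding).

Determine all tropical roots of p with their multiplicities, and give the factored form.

hull edge (i=0, c=6) to (i=2, c=0): slope -3, span 2
hull edge (i=2, c=0) to (i=5, c=0): slope 0, span 3
Factored form: p(x) = 0 ⊗ (x ⊕ 0) ⊗ (x ⊕ 0) ⊗ (x ⊕ 0) ⊗ (x ⊕ 3) ⊗ (x ⊕ 3)
Answer: roots = 0 (mult 3), 3 (mult 2)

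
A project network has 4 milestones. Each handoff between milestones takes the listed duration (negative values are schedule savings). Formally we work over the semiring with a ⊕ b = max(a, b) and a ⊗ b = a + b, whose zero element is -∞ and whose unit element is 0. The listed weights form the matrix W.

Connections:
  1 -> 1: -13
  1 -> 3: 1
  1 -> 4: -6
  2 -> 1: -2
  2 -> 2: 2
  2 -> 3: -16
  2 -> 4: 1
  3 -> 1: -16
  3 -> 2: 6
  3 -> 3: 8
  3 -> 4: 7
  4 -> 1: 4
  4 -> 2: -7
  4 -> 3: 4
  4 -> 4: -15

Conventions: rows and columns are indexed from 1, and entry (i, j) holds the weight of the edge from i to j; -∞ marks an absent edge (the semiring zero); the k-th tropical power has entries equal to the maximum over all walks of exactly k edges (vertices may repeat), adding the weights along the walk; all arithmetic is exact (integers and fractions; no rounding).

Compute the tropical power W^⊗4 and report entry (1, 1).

W^⊗2:
  [-2, 7, 9, 8]
  [5, 4, 5, 3]
  [11, 14, 16, 15]
  [-9, 10, 12, 11]
W^⊗3:
  [12, 15, 17, 16]
  [7, 11, 13, 12]
  [19, 22, 24, 23]
  [15, 18, 20, 19]
W^⊗4:
  [20, 23, 25, 24]
  [16, 19, 21, 20]
  [27, 30, 32, 31]
  [23, 26, 28, 27]
Key observation: the optimum is the walk 1->3->3->4->1, with weight 1 + 8 + 7 + 4 = 20.
Optimal value attained by: walk 1->3->3->4->1.
Answer: (W^⊗4)[1][1] = 20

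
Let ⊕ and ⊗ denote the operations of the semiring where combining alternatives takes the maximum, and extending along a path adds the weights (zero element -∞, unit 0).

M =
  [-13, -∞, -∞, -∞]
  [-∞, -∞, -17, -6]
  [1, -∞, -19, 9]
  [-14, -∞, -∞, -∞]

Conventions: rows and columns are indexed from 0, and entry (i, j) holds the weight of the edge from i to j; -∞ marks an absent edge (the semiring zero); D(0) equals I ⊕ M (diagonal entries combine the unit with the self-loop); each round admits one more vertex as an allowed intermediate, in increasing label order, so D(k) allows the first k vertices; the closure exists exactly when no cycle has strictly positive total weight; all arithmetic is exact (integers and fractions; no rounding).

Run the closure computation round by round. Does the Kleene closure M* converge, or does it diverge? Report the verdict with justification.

D(0):
  [0, -∞, -∞, -∞]
  [-∞, 0, -17, -6]
  [1, -∞, 0, 9]
  [-14, -∞, -∞, 0]
D(1):
  [0, -∞, -∞, -∞]
  [-∞, 0, -17, -6]
  [1, -∞, 0, 9]
  [-14, -∞, -∞, 0]
D(2):
  [0, -∞, -∞, -∞]
  [-∞, 0, -17, -6]
  [1, -∞, 0, 9]
  [-14, -∞, -∞, 0]
D(3):
  [0, -∞, -∞, -∞]
  [-16, 0, -17, -6]
  [1, -∞, 0, 9]
  [-14, -∞, -∞, 0]
D(4):
  [0, -∞, -∞, -∞]
  [-16, 0, -17, -6]
  [1, -∞, 0, 9]
  [-14, -∞, -∞, 0]
Key observation: every diagonal entry stays at the unit through all rounds, so no improving cycle exists.
Answer: CONVERGES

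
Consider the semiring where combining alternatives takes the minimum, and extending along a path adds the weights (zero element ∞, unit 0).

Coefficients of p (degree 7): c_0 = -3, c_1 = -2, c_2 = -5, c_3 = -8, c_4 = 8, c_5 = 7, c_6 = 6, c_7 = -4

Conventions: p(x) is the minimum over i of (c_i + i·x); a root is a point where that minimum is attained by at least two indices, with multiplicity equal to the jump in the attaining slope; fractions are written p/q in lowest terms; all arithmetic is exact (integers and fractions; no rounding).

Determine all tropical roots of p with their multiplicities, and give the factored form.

hull edge (i=0, c=-3) to (i=3, c=-8): slope -5/3, span 3
hull edge (i=3, c=-8) to (i=7, c=-4): slope 1, span 4
Factored form: p(x) = -4 ⊗ (x ⊕ (-1)) ⊗ (x ⊕ (-1)) ⊗ (x ⊕ (-1)) ⊗ (x ⊕ (-1)) ⊗ (x ⊕ 5/3) ⊗ (x ⊕ 5/3) ⊗ (x ⊕ 5/3)
Answer: roots = -1 (mult 4), 5/3 (mult 3)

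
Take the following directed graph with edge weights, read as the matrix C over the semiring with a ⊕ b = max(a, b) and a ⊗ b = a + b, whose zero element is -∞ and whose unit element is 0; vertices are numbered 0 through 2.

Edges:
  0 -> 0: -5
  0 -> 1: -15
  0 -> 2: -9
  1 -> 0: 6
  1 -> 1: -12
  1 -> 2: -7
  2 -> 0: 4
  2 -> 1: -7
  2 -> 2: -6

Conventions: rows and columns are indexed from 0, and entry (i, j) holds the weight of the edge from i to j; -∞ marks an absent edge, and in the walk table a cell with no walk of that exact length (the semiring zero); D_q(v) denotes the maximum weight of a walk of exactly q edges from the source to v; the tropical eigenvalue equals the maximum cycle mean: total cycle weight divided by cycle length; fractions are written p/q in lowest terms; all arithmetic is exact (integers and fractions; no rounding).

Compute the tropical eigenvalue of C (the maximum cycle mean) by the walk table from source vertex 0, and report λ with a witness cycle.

q=0: [0, -∞, -∞]
q=1: [-5, -15, -9]
q=2: [-5, -16, -14]
q=3: [-10, -20, -14]
Optimal cycle mean attained by: cycle 0->2->0, total (-9) + 4, length 2.
Answer: λ = -5/2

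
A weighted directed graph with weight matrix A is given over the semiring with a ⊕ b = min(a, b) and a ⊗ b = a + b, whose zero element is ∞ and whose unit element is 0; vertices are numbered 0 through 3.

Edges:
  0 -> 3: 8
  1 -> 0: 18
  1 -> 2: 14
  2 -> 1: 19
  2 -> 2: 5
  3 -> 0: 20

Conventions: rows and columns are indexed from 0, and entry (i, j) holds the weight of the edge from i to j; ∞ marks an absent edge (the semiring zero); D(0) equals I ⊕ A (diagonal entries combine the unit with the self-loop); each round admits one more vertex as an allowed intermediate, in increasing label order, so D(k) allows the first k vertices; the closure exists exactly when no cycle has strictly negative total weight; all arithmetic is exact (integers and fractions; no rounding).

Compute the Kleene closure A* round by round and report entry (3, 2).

D(0):
  [0, ∞, ∞, 8]
  [18, 0, 14, ∞]
  [∞, 19, 0, ∞]
  [20, ∞, ∞, 0]
D(1):
  [0, ∞, ∞, 8]
  [18, 0, 14, 26]
  [∞, 19, 0, ∞]
  [20, ∞, ∞, 0]
D(2):
  [0, ∞, ∞, 8]
  [18, 0, 14, 26]
  [37, 19, 0, 45]
  [20, ∞, ∞, 0]
D(3):
  [0, ∞, ∞, 8]
  [18, 0, 14, 26]
  [37, 19, 0, 45]
  [20, ∞, ∞, 0]
D(4):
  [0, ∞, ∞, 8]
  [18, 0, 14, 26]
  [37, 19, 0, 45]
  [20, ∞, ∞, 0]
Answer: A*[3][2] = ∞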